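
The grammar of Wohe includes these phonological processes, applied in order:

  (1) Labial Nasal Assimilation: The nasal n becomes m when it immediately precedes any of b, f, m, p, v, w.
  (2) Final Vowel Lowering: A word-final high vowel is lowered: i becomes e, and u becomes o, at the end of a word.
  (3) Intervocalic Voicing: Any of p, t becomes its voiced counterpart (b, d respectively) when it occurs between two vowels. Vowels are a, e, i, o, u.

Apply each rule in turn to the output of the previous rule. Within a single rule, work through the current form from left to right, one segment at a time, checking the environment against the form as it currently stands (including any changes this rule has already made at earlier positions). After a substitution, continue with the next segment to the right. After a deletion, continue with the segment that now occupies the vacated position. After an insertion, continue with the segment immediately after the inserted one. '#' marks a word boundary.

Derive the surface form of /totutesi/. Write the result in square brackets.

(1) Labial Nasal Assimilation: no change — [totutesi]
(2) Final Vowel Lowering: [totutesi] → [totutese]
(3) Intervocalic Voicing: [totutese] → [todudese]

[todudese]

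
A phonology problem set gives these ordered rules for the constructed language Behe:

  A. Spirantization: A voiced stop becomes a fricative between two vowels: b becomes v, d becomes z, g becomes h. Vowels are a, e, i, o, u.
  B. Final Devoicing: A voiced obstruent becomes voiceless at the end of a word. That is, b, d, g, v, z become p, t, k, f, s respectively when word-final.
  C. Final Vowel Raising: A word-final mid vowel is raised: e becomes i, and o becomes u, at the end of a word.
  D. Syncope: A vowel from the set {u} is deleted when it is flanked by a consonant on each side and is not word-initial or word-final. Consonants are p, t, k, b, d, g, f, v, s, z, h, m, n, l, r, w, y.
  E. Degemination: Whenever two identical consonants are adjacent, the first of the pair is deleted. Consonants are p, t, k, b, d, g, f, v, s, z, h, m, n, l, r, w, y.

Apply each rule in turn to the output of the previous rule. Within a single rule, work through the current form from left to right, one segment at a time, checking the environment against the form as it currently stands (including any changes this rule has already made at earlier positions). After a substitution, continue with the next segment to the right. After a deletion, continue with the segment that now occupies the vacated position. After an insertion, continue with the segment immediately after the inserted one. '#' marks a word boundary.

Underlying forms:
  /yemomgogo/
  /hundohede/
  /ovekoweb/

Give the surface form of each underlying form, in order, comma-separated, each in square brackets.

[yemomgohu], [hndohezi], [ovekowep]

/yemomgogo/:
  A Spirantization: [yemomgogo] → [yemomgoho]
  B Final Devoicing: no change — [yemomgoho]
  C Final Vowel Raising: [yemomgoho] → [yemomgohu]
  D Syncope: no change — [yemomgohu]
  E Degemination: no change — [yemomgohu]
/hundohede/:
  A Spirantization: [hundohede] → [hundoheze]
  B Final Devoicing: no change — [hundoheze]
  C Final Vowel Raising: [hundoheze] → [hundohezi]
  D Syncope: [hundohezi] → [hndohezi]
  E Degemination: no change — [hndohezi]
/ovekoweb/:
  A Spirantization: no change — [ovekoweb]
  B Final Devoicing: [ovekoweb] → [ovekowep]
  C Final Vowel Raising: no change — [ovekowep]
  D Syncope: no change — [ovekowep]
  E Degemination: no change — [ovekowep]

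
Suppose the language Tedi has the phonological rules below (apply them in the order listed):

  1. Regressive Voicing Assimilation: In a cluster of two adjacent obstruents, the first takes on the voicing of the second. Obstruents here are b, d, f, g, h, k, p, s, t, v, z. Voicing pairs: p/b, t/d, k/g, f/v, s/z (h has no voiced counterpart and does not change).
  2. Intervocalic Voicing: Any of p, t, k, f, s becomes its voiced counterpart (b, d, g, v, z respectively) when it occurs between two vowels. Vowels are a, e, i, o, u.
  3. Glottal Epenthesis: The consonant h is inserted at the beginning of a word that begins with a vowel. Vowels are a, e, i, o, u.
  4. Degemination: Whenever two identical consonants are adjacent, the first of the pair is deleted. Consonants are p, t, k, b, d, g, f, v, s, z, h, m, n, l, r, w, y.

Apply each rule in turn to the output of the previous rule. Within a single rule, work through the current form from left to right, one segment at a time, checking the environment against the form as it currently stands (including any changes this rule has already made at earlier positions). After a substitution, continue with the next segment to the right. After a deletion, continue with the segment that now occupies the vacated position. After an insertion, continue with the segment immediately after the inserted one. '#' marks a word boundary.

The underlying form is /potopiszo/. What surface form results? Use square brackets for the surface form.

[podobizo]

1 Regressive Voicing Assimilation: [potopiszo] → [potopizzo]
2 Intervocalic Voicing: [potopizzo] → [podobizzo]
3 Glottal Epenthesis: no change — [podobizzo]
4 Degemination: [podobizzo] → [podobizo]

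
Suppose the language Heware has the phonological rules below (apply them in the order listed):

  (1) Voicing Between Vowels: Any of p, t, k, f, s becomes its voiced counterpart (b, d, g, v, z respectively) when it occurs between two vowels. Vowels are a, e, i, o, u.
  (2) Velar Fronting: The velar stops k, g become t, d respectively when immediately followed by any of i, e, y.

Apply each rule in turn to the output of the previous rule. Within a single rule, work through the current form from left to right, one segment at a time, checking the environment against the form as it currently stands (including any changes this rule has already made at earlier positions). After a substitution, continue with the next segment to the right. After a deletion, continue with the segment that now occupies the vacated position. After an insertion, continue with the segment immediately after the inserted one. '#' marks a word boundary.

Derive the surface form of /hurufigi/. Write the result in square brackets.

(1) Voicing Between Vowels: [hurufigi] → [huruvigi]
(2) Velar Fronting: [huruvigi] → [huruvidi]

[huruvidi]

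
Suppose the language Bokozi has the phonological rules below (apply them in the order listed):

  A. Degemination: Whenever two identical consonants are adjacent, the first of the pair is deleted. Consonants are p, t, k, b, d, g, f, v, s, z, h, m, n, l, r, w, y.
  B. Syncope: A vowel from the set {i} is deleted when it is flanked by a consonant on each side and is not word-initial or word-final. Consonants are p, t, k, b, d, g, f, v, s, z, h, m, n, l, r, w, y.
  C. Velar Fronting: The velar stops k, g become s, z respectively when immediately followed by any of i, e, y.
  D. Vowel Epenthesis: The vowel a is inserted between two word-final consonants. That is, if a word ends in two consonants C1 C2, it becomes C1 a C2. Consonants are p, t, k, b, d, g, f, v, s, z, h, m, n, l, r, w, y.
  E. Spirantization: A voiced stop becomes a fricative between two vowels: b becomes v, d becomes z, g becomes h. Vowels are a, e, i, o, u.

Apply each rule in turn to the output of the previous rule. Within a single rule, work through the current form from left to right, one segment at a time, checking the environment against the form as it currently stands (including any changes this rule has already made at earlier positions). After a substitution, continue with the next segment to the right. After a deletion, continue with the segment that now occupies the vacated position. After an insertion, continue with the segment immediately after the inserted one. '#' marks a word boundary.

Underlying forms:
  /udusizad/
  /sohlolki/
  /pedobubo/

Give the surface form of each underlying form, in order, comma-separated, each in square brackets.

/udusizad/:
  A Degemination: no change — [udusizad]
  B Syncope: [udusizad] → [uduszad]
  C Velar Fronting: no change — [uduszad]
  D Vowel Epenthesis: no change — [uduszad]
  E Spirantization: [uduszad] → [uzuszad]
/sohlolki/:
  A Degemination: no change — [sohlolki]
  B Syncope: no change — [sohlolki]
  C Velar Fronting: [sohlolki] → [sohlolsi]
  D Vowel Epenthesis: no change — [sohlolsi]
  E Spirantization: no change — [sohlolsi]
/pedobubo/:
  A Degemination: no change — [pedobubo]
  B Syncope: no change — [pedobubo]
  C Velar Fronting: no change — [pedobubo]
  D Vowel Epenthesis: no change — [pedobubo]
  E Spirantization: [pedobubo] → [pezovuvo]

[uzuszad], [sohlolsi], [pezovuvo]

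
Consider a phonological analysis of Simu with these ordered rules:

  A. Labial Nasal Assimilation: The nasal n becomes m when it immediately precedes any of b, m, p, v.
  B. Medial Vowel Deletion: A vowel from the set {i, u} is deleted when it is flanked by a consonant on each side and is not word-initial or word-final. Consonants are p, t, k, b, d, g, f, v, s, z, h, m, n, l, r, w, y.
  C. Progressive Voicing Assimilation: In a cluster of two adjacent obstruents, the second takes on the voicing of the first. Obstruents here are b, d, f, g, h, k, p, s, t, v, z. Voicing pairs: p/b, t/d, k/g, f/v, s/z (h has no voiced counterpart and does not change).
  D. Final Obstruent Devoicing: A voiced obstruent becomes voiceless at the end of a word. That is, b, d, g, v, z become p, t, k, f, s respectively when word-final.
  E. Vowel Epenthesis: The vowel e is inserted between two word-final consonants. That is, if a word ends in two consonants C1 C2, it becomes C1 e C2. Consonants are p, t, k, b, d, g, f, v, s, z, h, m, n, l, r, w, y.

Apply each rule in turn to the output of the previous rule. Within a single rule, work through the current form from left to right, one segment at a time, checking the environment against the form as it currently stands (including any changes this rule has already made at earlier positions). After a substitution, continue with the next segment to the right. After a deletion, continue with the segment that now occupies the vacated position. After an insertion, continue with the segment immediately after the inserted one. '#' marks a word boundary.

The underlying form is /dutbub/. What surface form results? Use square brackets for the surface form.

A Labial Nasal Assimilation: no change — [dutbub]
B Medial Vowel Deletion: [dutbub] → [dtbb]
C Progressive Voicing Assimilation: [dtbb] → [ddbb]
D Final Obstruent Devoicing: [ddbb] → [ddbp]
E Vowel Epenthesis: [ddbp] → [ddbep]

[ddbep]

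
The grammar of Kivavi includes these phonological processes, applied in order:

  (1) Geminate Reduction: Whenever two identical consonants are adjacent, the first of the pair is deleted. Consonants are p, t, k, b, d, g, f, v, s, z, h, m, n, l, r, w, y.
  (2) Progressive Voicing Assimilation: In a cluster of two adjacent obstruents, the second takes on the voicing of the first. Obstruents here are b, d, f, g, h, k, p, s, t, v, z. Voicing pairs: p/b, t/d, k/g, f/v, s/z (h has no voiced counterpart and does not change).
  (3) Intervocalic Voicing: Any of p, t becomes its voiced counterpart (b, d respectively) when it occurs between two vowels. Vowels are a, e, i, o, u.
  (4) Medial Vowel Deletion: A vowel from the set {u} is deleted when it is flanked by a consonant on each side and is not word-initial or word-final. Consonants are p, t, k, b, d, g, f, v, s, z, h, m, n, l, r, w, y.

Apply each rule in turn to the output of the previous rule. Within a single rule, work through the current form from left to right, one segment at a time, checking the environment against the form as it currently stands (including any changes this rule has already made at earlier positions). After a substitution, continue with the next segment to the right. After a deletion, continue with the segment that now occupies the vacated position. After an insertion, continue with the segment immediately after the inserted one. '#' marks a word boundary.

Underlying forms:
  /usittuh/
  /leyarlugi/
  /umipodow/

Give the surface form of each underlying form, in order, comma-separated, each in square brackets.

[usidh], [leyarlgi], [umibodow]

/usittuh/:
  (1) Geminate Reduction: [usittuh] → [usituh]
  (2) Progressive Voicing Assimilation: no change — [usituh]
  (3) Intervocalic Voicing: [usituh] → [usiduh]
  (4) Medial Vowel Deletion: [usiduh] → [usidh]
/leyarlugi/:
  (1) Geminate Reduction: no change — [leyarlugi]
  (2) Progressive Voicing Assimilation: no change — [leyarlugi]
  (3) Intervocalic Voicing: no change — [leyarlugi]
  (4) Medial Vowel Deletion: [leyarlugi] → [leyarlgi]
/umipodow/:
  (1) Geminate Reduction: no change — [umipodow]
  (2) Progressive Voicing Assimilation: no change — [umipodow]
  (3) Intervocalic Voicing: [umipodow] → [umibodow]
  (4) Medial Vowel Deletion: no change — [umibodow]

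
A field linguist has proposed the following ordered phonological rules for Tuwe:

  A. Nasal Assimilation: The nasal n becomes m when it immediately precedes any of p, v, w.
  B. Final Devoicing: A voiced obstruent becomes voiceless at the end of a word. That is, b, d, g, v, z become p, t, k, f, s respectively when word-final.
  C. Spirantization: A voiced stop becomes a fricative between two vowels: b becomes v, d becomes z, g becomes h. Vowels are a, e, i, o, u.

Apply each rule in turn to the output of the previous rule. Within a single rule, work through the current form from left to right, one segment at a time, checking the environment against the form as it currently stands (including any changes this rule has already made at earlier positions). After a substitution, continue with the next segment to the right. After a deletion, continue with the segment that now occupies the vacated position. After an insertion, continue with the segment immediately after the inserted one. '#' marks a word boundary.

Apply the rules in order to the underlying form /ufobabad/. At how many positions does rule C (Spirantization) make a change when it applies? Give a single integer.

2

A Nasal Assimilation: no change — [ufobabad]
B Final Devoicing: [ufobabad] → [ufobabat]
C Spirantization: [ufobabat] → [ufovavat]
Rule C changed 2 position(s).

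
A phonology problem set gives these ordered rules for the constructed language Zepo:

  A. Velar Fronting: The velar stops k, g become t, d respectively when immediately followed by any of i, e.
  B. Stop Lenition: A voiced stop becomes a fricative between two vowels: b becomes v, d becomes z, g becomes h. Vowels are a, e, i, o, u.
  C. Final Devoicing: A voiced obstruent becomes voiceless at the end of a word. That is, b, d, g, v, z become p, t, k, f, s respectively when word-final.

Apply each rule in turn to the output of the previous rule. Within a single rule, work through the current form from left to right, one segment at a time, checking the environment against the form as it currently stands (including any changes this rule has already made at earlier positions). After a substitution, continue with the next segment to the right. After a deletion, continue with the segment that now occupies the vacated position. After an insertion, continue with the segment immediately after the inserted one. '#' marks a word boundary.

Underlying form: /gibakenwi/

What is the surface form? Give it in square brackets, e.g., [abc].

A Velar Fronting: [gibakenwi] → [dibatenwi]
B Stop Lenition: [dibatenwi] → [divatenwi]
C Final Devoicing: no change — [divatenwi]

[divatenwi]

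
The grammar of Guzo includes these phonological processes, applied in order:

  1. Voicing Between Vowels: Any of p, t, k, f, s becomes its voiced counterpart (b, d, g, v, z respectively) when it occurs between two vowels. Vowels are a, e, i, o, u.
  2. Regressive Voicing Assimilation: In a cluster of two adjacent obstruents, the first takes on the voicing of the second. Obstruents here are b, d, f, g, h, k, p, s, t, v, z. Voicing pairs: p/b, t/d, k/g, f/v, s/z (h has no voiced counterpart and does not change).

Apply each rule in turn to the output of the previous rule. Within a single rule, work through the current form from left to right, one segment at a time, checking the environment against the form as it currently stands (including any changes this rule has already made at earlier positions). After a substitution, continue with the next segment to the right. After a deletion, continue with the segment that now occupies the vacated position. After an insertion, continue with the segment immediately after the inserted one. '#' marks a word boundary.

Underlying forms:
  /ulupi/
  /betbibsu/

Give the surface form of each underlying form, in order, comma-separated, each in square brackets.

/ulupi/:
  1 Voicing Between Vowels: [ulupi] → [ulubi]
  2 Regressive Voicing Assimilation: no change — [ulubi]
/betbibsu/:
  1 Voicing Between Vowels: no change — [betbibsu]
  2 Regressive Voicing Assimilation: [betbibsu] → [bedbipsu]

[ulubi], [bedbipsu]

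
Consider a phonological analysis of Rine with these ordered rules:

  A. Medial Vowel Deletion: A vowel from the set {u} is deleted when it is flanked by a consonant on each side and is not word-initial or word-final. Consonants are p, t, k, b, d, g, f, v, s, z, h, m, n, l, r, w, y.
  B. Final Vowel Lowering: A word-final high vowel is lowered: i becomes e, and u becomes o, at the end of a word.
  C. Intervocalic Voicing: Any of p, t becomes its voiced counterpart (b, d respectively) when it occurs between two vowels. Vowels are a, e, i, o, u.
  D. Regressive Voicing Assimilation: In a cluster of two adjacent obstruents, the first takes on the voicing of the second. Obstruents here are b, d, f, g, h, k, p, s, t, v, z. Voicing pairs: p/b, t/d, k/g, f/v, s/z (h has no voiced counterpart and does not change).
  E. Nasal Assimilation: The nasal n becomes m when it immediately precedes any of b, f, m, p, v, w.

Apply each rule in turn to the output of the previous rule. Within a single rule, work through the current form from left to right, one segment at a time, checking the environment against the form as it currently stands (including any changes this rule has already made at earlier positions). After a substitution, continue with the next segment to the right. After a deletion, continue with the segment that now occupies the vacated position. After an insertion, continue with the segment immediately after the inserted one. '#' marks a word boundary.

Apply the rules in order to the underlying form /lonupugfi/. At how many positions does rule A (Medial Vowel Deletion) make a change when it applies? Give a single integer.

2

A Medial Vowel Deletion: [lonupugfi] → [lonpgfi]
B Final Vowel Lowering: [lonpgfi] → [lonpgfe]
C Intervocalic Voicing: no change — [lonpgfe]
D Regressive Voicing Assimilation: [lonpgfe] → [lonbkfe]
E Nasal Assimilation: [lonbkfe] → [lombkfe]
Rule A changed 2 position(s).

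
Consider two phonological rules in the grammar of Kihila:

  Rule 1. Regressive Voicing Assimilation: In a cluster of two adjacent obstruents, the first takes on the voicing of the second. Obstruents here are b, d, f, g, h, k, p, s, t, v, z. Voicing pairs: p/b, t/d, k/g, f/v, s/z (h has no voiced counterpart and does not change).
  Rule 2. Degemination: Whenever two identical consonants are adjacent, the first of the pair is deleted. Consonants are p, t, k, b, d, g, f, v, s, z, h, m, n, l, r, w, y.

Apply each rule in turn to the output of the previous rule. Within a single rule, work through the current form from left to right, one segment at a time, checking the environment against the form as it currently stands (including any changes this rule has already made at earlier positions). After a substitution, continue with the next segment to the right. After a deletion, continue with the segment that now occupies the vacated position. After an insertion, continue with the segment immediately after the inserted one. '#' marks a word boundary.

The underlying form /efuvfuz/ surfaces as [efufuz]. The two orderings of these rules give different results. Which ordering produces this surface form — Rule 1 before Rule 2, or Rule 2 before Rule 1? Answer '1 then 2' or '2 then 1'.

Order 1 then 2:
  1 Regressive Voicing Assimilation: [efuvfuz] → [efuffuz]
  2 Degemination: [efuffuz] → [efufuz]
  result: [efufuz]
Order 2 then 1:
  2 Degemination: no change — [efuvfuz]
  1 Regressive Voicing Assimilation: [efuvfuz] → [efuffuz]
  result: [efuffuz]

1 then 2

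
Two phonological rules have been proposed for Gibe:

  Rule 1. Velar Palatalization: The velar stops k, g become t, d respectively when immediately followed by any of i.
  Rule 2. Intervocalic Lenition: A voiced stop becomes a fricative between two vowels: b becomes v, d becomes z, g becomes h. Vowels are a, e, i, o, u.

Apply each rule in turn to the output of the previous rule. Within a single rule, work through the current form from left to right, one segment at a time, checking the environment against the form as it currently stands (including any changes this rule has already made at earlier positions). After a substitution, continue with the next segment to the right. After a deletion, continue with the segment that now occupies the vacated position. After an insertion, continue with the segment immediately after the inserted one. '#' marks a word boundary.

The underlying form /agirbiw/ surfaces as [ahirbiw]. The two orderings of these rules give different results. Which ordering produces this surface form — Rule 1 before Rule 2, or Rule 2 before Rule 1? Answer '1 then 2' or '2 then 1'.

Order 1 then 2:
  1 Velar Palatalization: [agirbiw] → [adirbiw]
  2 Intervocalic Lenition: [adirbiw] → [azirbiw]
  result: [azirbiw]
Order 2 then 1:
  2 Intervocalic Lenition: [agirbiw] → [ahirbiw]
  1 Velar Palatalization: no change — [ahirbiw]
  result: [ahirbiw]

2 then 1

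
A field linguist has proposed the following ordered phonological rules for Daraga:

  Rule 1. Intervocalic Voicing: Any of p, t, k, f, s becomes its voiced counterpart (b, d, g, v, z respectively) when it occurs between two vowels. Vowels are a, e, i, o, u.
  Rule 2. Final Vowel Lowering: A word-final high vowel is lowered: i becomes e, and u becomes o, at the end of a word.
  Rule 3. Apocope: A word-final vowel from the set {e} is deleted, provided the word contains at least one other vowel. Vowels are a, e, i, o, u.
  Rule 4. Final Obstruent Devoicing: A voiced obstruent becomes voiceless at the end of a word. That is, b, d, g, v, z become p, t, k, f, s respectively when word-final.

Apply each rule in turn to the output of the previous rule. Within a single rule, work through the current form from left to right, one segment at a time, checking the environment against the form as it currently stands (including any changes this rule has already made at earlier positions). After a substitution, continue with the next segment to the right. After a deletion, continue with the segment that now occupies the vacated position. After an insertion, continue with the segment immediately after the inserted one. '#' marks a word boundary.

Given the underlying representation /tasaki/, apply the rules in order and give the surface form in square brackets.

[tazak]

Rule 1 Intervocalic Voicing: [tasaki] → [tazagi]
Rule 2 Final Vowel Lowering: [tazagi] → [tazage]
Rule 3 Apocope: [tazage] → [tazag]
Rule 4 Final Obstruent Devoicing: [tazag] → [tazak]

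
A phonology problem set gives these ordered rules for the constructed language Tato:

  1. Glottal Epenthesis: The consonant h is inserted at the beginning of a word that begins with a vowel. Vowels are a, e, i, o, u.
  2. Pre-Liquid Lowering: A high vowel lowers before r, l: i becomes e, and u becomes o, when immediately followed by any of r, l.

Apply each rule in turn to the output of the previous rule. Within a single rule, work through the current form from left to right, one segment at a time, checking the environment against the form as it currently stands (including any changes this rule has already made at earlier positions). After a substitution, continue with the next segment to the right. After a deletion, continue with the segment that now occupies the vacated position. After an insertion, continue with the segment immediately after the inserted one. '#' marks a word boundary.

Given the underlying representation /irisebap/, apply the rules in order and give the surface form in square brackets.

[herisebap]

1 Glottal Epenthesis: [irisebap] → [hirisebap]
2 Pre-Liquid Lowering: [hirisebap] → [herisebap]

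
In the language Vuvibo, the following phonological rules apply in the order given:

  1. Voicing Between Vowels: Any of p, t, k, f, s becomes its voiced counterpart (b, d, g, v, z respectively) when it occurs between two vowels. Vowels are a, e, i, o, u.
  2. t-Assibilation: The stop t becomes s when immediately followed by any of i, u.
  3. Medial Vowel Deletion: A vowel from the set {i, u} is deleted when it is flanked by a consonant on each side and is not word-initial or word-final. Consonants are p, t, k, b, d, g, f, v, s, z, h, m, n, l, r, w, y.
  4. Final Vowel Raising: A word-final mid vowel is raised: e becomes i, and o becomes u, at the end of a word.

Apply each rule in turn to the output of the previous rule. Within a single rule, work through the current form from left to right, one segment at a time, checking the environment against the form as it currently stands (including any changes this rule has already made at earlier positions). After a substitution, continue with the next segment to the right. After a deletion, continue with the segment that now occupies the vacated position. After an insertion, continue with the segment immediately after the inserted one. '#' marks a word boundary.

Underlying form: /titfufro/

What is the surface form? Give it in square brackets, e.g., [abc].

[stffru]

1 Voicing Between Vowels: no change — [titfufro]
2 t-Assibilation: [titfufro] → [sitfufro]
3 Medial Vowel Deletion: [sitfufro] → [stffro]
4 Final Vowel Raising: [stffro] → [stffru]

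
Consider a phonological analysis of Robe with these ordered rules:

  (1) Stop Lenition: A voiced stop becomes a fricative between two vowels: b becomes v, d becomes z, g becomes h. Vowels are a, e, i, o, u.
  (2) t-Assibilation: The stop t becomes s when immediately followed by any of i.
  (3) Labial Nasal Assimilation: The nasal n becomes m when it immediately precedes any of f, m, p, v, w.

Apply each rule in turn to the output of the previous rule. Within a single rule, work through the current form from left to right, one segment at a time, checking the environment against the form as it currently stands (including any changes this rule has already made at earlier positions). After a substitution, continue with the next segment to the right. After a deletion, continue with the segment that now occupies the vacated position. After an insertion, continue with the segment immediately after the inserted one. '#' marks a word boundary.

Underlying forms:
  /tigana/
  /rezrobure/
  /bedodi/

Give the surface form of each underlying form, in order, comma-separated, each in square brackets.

/tigana/:
  (1) Stop Lenition: [tigana] → [tihana]
  (2) t-Assibilation: [tihana] → [sihana]
  (3) Labial Nasal Assimilation: no change — [sihana]
/rezrobure/:
  (1) Stop Lenition: [rezrobure] → [rezrovure]
  (2) t-Assibilation: no change — [rezrovure]
  (3) Labial Nasal Assimilation: no change — [rezrovure]
/bedodi/:
  (1) Stop Lenition: [bedodi] → [bezozi]
  (2) t-Assibilation: no change — [bezozi]
  (3) Labial Nasal Assimilation: no change — [bezozi]

[sihana], [rezrovure], [bezozi]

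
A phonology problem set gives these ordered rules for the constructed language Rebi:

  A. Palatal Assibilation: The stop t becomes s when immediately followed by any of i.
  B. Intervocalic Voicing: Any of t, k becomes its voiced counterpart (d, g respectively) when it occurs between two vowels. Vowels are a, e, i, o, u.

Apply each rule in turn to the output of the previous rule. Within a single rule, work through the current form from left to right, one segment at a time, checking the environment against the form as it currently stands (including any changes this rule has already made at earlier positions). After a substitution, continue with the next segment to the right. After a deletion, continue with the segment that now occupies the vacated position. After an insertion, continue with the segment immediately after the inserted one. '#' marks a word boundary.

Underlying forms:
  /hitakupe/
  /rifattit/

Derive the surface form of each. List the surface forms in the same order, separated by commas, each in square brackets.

/hitakupe/:
  A Palatal Assibilation: no change — [hitakupe]
  B Intervocalic Voicing: [hitakupe] → [hidagupe]
/rifattit/:
  A Palatal Assibilation: [rifattit] → [rifatsit]
  B Intervocalic Voicing: no change — [rifatsit]

[hidagupe], [rifatsit]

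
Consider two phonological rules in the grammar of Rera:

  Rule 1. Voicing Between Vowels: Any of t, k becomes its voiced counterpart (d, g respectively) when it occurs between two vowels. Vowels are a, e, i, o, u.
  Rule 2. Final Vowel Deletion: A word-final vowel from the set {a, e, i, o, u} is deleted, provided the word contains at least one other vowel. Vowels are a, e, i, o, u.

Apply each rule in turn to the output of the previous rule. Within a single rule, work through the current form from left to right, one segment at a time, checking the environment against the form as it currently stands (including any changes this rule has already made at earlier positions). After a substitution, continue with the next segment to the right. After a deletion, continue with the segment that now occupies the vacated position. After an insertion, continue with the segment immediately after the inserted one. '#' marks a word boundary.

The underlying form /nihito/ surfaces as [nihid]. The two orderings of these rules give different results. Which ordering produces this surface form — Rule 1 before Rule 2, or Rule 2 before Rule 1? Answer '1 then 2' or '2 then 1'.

Order 1 then 2:
  1 Voicing Between Vowels: [nihito] → [nihido]
  2 Final Vowel Deletion: [nihido] → [nihid]
  result: [nihid]
Order 2 then 1:
  2 Final Vowel Deletion: [nihito] → [nihit]
  1 Voicing Between Vowels: no change — [nihit]
  result: [nihit]

1 then 2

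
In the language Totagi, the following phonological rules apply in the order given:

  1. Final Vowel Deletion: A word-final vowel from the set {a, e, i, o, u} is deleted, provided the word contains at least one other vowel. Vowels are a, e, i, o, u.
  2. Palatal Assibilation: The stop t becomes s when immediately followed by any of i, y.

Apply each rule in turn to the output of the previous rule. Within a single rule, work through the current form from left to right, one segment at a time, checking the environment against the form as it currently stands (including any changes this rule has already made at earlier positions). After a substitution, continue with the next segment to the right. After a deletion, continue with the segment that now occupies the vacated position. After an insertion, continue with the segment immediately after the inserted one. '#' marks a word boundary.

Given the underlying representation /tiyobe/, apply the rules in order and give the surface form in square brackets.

1 Final Vowel Deletion: [tiyobe] → [tiyob]
2 Palatal Assibilation: [tiyob] → [siyob]

[siyob]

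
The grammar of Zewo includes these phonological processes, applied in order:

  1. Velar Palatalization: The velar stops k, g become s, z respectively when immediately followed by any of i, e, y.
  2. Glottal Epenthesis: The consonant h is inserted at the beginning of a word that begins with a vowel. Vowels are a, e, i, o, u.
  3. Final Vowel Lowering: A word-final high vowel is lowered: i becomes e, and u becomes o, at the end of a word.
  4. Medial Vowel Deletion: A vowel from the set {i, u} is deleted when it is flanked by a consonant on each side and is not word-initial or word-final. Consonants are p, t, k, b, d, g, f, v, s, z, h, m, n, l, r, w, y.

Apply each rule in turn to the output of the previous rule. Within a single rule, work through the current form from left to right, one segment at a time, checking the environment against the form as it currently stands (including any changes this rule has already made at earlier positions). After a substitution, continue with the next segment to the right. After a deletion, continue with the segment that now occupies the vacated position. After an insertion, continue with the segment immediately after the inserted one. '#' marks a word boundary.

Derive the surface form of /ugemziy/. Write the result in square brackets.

1 Velar Palatalization: [ugemziy] → [uzemziy]
2 Glottal Epenthesis: [uzemziy] → [huzemziy]
3 Final Vowel Lowering: no change — [huzemziy]
4 Medial Vowel Deletion: [huzemziy] → [hzemzy]

[hzemzy]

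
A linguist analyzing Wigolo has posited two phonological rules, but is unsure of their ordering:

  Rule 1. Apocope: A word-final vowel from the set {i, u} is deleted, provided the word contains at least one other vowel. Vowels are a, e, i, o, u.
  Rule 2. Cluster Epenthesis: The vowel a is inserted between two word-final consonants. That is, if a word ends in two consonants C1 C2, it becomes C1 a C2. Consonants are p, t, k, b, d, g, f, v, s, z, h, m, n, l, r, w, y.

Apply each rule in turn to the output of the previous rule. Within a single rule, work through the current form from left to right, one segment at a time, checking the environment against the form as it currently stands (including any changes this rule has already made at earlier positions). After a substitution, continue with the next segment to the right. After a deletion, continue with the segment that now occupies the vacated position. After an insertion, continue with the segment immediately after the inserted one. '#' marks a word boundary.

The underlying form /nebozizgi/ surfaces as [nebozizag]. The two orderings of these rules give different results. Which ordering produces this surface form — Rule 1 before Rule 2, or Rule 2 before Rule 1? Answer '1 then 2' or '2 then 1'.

1 then 2

Order 1 then 2:
  1 Apocope: [nebozizgi] → [nebozizg]
  2 Cluster Epenthesis: [nebozizg] → [nebozizag]
  result: [nebozizag]
Order 2 then 1:
  2 Cluster Epenthesis: no change — [nebozizgi]
  1 Apocope: [nebozizgi] → [nebozizg]
  result: [nebozizg]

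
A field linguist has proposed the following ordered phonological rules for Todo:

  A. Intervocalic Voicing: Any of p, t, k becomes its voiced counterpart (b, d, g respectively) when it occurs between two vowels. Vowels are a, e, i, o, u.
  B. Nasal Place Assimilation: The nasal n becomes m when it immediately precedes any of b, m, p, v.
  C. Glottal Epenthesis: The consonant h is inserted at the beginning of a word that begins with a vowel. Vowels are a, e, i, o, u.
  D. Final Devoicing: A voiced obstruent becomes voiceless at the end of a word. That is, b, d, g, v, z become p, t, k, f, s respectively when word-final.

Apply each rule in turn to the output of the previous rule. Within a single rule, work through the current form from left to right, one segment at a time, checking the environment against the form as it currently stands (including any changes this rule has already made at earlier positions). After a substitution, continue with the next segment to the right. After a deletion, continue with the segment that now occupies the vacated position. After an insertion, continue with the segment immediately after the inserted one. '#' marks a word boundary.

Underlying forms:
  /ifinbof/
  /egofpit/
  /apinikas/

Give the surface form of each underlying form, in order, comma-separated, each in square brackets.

/ifinbof/:
  A Intervocalic Voicing: no change — [ifinbof]
  B Nasal Place Assimilation: [ifinbof] → [ifimbof]
  C Glottal Epenthesis: [ifimbof] → [hifimbof]
  D Final Devoicing: no change — [hifimbof]
/egofpit/:
  A Intervocalic Voicing: no change — [egofpit]
  B Nasal Place Assimilation: no change — [egofpit]
  C Glottal Epenthesis: [egofpit] → [hegofpit]
  D Final Devoicing: no change — [hegofpit]
/apinikas/:
  A Intervocalic Voicing: [apinikas] → [abinigas]
  B Nasal Place Assimilation: no change — [abinigas]
  C Glottal Epenthesis: [abinigas] → [habinigas]
  D Final Devoicing: no change — [habinigas]

[hifimbof], [hegofpit], [habinigas]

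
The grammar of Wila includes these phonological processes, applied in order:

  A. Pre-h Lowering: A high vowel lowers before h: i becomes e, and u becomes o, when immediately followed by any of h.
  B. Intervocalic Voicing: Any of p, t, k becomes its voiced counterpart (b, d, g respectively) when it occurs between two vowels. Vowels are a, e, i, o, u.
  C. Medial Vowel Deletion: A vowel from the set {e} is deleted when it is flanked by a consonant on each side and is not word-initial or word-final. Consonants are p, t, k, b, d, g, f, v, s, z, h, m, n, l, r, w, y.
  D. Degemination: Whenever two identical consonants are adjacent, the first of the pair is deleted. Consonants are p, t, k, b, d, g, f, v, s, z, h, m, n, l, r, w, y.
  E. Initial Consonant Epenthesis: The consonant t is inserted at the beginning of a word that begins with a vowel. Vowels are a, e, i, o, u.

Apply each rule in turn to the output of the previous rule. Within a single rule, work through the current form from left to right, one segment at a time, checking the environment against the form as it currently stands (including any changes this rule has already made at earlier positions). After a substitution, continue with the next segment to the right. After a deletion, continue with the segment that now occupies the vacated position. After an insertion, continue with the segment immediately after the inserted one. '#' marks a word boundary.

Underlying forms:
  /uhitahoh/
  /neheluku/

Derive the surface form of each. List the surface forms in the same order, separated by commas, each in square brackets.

[tohidahoh], [nhlugu]

/uhitahoh/:
  A Pre-h Lowering: [uhitahoh] → [ohitahoh]
  B Intervocalic Voicing: [ohitahoh] → [ohidahoh]
  C Medial Vowel Deletion: no change — [ohidahoh]
  D Degemination: no change — [ohidahoh]
  E Initial Consonant Epenthesis: [ohidahoh] → [tohidahoh]
/neheluku/:
  A Pre-h Lowering: no change — [neheluku]
  B Intervocalic Voicing: [neheluku] → [nehelugu]
  C Medial Vowel Deletion: [nehelugu] → [nhlugu]
  D Degemination: no change — [nhlugu]
  E Initial Consonant Epenthesis: no change — [nhlugu]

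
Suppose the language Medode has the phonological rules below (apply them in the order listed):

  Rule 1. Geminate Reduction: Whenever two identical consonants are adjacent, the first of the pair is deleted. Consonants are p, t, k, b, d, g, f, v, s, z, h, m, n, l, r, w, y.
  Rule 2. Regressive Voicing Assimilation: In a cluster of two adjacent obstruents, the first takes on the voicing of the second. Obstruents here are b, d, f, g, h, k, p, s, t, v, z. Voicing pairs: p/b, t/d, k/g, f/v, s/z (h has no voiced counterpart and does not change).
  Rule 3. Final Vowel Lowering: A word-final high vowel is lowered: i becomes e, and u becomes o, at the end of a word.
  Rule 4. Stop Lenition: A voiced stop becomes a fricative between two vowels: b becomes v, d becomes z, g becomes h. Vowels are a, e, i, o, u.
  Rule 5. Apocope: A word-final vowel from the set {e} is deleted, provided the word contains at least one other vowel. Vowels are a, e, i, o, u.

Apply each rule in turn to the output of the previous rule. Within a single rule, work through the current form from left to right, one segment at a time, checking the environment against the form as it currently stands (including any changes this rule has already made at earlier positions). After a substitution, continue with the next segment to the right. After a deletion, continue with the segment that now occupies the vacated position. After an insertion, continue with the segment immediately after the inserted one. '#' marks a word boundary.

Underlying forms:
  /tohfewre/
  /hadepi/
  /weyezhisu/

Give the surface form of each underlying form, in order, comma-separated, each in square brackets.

[tohfewr], [hazep], [weyeshiso]

/tohfewre/:
  Rule 1 Geminate Reduction: no change — [tohfewre]
  Rule 2 Regressive Voicing Assimilation: no change — [tohfewre]
  Rule 3 Final Vowel Lowering: no change — [tohfewre]
  Rule 4 Stop Lenition: no change — [tohfewre]
  Rule 5 Apocope: [tohfewre] → [tohfewr]
/hadepi/:
  Rule 1 Geminate Reduction: no change — [hadepi]
  Rule 2 Regressive Voicing Assimilation: no change — [hadepi]
  Rule 3 Final Vowel Lowering: [hadepi] → [hadepe]
  Rule 4 Stop Lenition: [hadepe] → [hazepe]
  Rule 5 Apocope: [hazepe] → [hazep]
/weyezhisu/:
  Rule 1 Geminate Reduction: no change — [weyezhisu]
  Rule 2 Regressive Voicing Assimilation: [weyezhisu] → [weyeshisu]
  Rule 3 Final Vowel Lowering: [weyeshisu] → [weyeshiso]
  Rule 4 Stop Lenition: no change — [weyeshiso]
  Rule 5 Apocope: no change — [weyeshiso]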